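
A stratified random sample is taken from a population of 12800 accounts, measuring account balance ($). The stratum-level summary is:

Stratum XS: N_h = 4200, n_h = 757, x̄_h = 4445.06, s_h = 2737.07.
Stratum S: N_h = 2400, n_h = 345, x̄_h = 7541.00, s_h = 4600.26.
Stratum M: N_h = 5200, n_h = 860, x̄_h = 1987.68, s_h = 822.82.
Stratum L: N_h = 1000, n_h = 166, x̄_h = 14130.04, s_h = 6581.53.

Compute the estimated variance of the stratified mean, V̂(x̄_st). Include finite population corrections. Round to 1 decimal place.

V̂(x̄_st) ≈ 4156.7

V̂(x̄_st) = Σ W_h² (1 − n_h/N_h) s_h²/n_h, with W_h = N_h/N and N = 12800:
  stratum XS: (4200/12800)²·(1 − 757/4200)·2737.07²/757 = 873.459
  stratum S: (2400/12800)²·(1 − 345/2400)·4600.26²/345 = 1846.5
  stratum M: (5200/12800)²·(1 − 860/5200)·822.82²/860 = 108.439
  stratum L: (1000/12800)²·(1 − 166/1000)·6581.53²/166 = 1328.29
V̂(x̄_st) = 4156.68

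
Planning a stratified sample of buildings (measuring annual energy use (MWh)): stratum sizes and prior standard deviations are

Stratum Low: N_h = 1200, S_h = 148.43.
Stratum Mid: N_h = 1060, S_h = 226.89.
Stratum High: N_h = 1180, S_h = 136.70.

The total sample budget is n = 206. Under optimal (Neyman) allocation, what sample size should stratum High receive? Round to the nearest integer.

57

Neyman allocation: n_h = n · N_h S_h / Σ N_i S_i, with n = 206.
  stratum Low: N_h·S_h = 1200·148.43 = 178116.00
  stratum Mid: N_h·S_h = 1060·226.89 = 240503.40
  stratum High: N_h·S_h = 1180·136.70 = 161306.00
Σ N_h S_h = 579925.40
n for stratum High = 206·161306.00/579925.40 = 57.299 → 57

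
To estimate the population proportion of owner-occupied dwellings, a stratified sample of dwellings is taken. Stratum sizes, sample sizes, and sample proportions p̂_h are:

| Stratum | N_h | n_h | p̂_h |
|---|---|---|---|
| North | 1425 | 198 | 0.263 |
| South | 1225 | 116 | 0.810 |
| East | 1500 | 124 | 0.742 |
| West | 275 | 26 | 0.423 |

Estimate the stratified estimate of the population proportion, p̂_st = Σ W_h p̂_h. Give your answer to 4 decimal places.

N = 4425; stratum weights W_h = N_h/N.
p̂_st = Σ W_h p̂_h = (1425·0.263 + 1225·0.810 + 1500·0.742 + 275·0.423)/4425 = 0.58675

p̂_st ≈ 0.5867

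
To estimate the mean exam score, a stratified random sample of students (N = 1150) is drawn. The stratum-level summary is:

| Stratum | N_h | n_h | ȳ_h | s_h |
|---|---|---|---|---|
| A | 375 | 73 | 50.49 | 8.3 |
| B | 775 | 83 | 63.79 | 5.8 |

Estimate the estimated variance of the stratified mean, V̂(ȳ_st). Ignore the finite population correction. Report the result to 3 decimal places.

V̂(ȳ_st) = Σ W_h² s_h²/n_h, with W_h = N_h/N and N = 1150:
  stratum A: (375/1150)²·8.3²/73 = 0.100346
  stratum B: (775/1150)²·5.8²/83 = 0.184071
V̂(ȳ_st) = 0.284417

V̂(ȳ_st) ≈ 0.284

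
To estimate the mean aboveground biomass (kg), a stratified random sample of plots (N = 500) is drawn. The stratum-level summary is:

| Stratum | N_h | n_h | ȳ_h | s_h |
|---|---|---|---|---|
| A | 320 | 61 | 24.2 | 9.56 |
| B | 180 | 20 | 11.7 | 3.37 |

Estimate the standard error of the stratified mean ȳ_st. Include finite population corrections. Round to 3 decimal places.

V̂(ȳ_st) = Σ W_h² (1 − n_h/N_h) s_h²/n_h, with W_h = N_h/N and N = 500:
  stratum A: (320/500)²·(1 − 61/320)·9.56²/61 = 0.496702
  stratum B: (180/500)²·(1 − 20/180)·3.37²/20 = 0.0654157
V̂(ȳ_st) = 0.562117
SE(ȳ_st) = √0.562117 = 0.749745

SE(ȳ_st) ≈ 0.750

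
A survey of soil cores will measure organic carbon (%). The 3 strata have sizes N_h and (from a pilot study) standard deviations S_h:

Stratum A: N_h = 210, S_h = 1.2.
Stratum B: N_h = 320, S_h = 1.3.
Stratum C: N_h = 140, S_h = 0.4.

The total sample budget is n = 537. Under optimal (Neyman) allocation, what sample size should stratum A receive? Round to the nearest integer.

Neyman allocation: n_h = n · N_h S_h / Σ N_i S_i, with n = 537.
  stratum A: N_h·S_h = 210·1.2 = 252.00
  stratum B: N_h·S_h = 320·1.3 = 416.00
  stratum C: N_h·S_h = 140·0.4 = 56.00
Σ N_h S_h = 724.00
n for stratum A = 537·252.00/724.00 = 186.912 → 187

187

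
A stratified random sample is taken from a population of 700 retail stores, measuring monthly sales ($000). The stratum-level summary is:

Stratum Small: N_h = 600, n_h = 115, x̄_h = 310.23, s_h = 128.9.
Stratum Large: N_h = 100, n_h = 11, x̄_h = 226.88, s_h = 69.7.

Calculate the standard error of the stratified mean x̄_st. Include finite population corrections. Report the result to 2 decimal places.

V̂(x̄_st) = Σ W_h² (1 − n_h/N_h) s_h²/n_h, with W_h = N_h/N and N = 700:
  stratum Small: (600/700)²·(1 − 115/600)·128.9²/115 = 85.8035
  stratum Large: (100/700)²·(1 − 11/100)·69.7²/11 = 8.02171
V̂(x̄_st) = 93.8252
SE(x̄_st) = √93.8252 = 9.68634

SE(x̄_st) ≈ 9.69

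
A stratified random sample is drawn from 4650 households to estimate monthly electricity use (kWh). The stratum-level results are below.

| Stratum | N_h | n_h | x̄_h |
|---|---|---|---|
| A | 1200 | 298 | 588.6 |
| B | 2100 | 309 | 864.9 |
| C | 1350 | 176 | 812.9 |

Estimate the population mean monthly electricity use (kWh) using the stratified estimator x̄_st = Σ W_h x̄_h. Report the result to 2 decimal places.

N = Σ N_h = 4650. Stratum weights W_h = N_h/N.
x̄_st = (1200·588.6 + 2100·864.9 + 1350·812.9) / 4650 = 778.5000

x̄_st ≈ 778.50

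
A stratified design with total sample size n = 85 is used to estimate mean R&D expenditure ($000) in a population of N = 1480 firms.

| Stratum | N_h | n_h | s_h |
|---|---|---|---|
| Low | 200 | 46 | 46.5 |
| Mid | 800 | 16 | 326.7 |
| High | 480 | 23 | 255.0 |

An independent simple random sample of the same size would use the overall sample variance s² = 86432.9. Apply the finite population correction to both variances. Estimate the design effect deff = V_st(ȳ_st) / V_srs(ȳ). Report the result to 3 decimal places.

deff ≈ 2.289

V̂(ȳ_st) = Σ W_h² (1 − n_h/N_h) s_h²/n_h, with W_h = N_h/N and N = 1480:
  stratum Low: (200/1480)²·(1 − 46/200)·46.5²/46 = 0.66096
  stratum Mid: (800/1480)²·(1 − 16/800)·326.7²/16 = 1910.12
  stratum High: (480/1480)²·(1 − 23/480)·255.0²/23 = 283.13
V_st = 2193.91
V_srs = (1 − 85/1480)·86432.9/85 = 958.457
deff = V_st / V_srs = 2193.91/958.457 = 2.2890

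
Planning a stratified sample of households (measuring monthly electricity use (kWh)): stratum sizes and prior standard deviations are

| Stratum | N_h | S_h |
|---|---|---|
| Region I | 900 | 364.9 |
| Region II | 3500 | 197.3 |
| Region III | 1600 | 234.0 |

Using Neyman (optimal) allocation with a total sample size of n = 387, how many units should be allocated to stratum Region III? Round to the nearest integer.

104

Neyman allocation: n_h = n · N_h S_h / Σ N_i S_i, with n = 387.
  stratum Region I: N_h·S_h = 900·364.9 = 328410.00
  stratum Region II: N_h·S_h = 3500·197.3 = 690550.00
  stratum Region III: N_h·S_h = 1600·234.0 = 374400.00
Σ N_h S_h = 1393360.00
n for stratum Region III = 387·374400.00/1393360.00 = 103.988 → 104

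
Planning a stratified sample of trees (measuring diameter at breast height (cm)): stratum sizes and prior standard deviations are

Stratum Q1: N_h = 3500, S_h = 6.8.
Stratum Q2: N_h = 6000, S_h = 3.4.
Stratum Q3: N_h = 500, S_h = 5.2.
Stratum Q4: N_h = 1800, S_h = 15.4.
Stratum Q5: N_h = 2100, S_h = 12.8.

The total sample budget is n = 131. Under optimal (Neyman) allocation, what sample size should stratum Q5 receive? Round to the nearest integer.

35

Neyman allocation: n_h = n · N_h S_h / Σ N_i S_i, with n = 131.
  stratum Q1: N_h·S_h = 3500·6.8 = 23800.00
  stratum Q2: N_h·S_h = 6000·3.4 = 20400.00
  stratum Q3: N_h·S_h = 500·5.2 = 2600.00
  stratum Q4: N_h·S_h = 1800·15.4 = 27720.00
  stratum Q5: N_h·S_h = 2100·12.8 = 26880.00
Σ N_h S_h = 101400.00
n for stratum Q5 = 131·26880.00/101400.00 = 34.727 → 35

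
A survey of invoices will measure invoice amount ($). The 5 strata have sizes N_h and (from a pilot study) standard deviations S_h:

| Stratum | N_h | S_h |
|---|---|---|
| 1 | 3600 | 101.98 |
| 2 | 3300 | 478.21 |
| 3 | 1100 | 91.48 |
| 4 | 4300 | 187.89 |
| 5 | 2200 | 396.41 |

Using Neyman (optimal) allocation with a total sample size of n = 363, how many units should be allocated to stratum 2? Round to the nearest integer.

154

Neyman allocation: n_h = n · N_h S_h / Σ N_i S_i, with n = 363.
  stratum 1: N_h·S_h = 3600·101.98 = 367128.00
  stratum 2: N_h·S_h = 3300·478.21 = 1578093.00
  stratum 3: N_h·S_h = 1100·91.48 = 100628.00
  stratum 4: N_h·S_h = 4300·187.89 = 807927.00
  stratum 5: N_h·S_h = 2200·396.41 = 872102.00
Σ N_h S_h = 3725878.00
n for stratum 2 = 363·1578093.00/3725878.00 = 153.748 → 154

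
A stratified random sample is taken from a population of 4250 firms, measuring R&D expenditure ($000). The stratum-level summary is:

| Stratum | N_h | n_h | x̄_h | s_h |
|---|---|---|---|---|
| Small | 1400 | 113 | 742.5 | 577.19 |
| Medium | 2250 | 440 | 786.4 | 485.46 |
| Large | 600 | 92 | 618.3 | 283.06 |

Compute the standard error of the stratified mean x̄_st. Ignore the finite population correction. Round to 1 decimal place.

V̂(x̄_st) = Σ W_h² s_h²/n_h, with W_h = N_h/N and N = 4250:
  stratum Small: (1400/4250)²·577.19²/113 = 319.917
  stratum Medium: (2250/4250)²·485.46²/440 = 150.121
  stratum Large: (600/4250)²·283.06²/92 = 17.3578
V̂(x̄_st) = 487.396
SE(x̄_st) = √487.396 = 22.077

SE(x̄_st) ≈ 22.1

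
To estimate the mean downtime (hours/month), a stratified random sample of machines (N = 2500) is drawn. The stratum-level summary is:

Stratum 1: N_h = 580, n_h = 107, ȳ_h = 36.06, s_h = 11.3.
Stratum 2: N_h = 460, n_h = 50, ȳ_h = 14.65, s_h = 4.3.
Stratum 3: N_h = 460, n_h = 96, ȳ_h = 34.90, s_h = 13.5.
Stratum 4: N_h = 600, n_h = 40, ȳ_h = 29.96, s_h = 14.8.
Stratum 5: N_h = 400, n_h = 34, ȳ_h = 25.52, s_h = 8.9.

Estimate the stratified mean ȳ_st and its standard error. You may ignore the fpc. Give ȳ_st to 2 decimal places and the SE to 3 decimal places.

ȳ_st = Σ W_h ȳ_h = (580·36.06 + 460·14.65 + 460·34.90 + 600·29.96 + 400·25.52)/2500 = 28.75672
V̂(ȳ_st) = Σ W_h² s_h²/n_h, with W_h = N_h/N and N = 2500:
  stratum 1: (580/2500)²·11.3²/107 = 0.0642317
  stratum 2: (460/2500)²·4.3²/50 = 0.0125199
  stratum 3: (460/2500)²·13.5²/96 = 0.0642735
  stratum 4: (600/2500)²·14.8²/40 = 0.315418
  stratum 5: (400/2500)²·8.9²/34 = 0.0596405
V̂(ȳ_st) = 0.516083
SE(ȳ_st) = √0.516083 = 0.718389

ȳ_st ≈ 28.76, SE ≈ 0.718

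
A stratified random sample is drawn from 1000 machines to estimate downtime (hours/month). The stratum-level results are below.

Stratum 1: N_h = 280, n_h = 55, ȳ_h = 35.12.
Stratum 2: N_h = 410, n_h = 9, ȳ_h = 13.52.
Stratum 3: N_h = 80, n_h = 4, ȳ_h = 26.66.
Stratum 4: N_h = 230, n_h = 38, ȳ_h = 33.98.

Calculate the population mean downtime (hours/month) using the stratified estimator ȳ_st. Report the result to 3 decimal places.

N = Σ N_h = 1000. Stratum weights W_h = N_h/N.
ȳ_st = (280·35.12 + 410·13.52 + 80·26.66 + 230·33.98) / 1000 = 25.32500

ȳ_st ≈ 25.325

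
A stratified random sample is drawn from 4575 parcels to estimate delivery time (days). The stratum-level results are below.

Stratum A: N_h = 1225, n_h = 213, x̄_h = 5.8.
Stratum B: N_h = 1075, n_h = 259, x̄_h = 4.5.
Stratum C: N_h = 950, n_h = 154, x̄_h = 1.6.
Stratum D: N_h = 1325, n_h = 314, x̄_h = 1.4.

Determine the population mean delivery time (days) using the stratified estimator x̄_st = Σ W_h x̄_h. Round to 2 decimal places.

x̄_st ≈ 3.35

N = Σ N_h = 4575. Stratum weights W_h = N_h/N.
x̄_st = (1225·5.8 + 1075·4.5 + 950·1.6 + 1325·1.4) / 4575 = 3.3481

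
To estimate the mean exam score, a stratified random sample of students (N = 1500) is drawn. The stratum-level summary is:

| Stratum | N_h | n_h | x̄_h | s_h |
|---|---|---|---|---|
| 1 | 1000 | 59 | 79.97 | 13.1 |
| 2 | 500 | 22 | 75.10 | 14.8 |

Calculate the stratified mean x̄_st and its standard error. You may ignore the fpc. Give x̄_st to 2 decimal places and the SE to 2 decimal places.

x̄_st = Σ W_h x̄_h = (1000·79.97 + 500·75.10)/1500 = 78.34667
V̂(x̄_st) = Σ W_h² s_h²/n_h, with W_h = N_h/N and N = 1500:
  stratum 1: (1000/1500)²·13.1²/59 = 1.29273
  stratum 2: (500/1500)²·14.8²/22 = 1.10626
V̂(x̄_st) = 2.39899
SE(x̄_st) = √2.39899 = 1.54887

x̄_st ≈ 78.35, SE ≈ 1.55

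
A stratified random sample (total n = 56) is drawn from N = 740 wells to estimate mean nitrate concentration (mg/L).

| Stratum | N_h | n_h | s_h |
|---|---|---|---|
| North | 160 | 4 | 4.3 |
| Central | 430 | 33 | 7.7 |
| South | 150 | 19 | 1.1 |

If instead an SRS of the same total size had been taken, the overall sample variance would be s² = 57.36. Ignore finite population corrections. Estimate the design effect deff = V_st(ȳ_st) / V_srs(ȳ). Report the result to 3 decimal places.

V̂(ȳ_st) = Σ W_h² s_h²/n_h, with W_h = N_h/N and N = 740:
  stratum North: (160/740)²·4.3²/4 = 0.216099
  stratum Central: (430/740)²·7.7²/33 = 0.606654
  stratum South: (150/740)²·1.1²/19 = 0.00261668
V_st = 0.82537
V_srs = s²/n = 57.36/56 = 1.02429
deff = V_st / V_srs = 0.82537/1.02429 = 0.8058

deff ≈ 0.806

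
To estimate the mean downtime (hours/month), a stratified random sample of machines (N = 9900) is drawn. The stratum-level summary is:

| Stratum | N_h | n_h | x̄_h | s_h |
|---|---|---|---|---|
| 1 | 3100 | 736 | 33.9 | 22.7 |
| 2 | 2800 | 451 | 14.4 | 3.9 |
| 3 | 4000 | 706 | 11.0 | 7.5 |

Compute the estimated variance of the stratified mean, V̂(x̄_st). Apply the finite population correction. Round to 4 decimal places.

V̂(x̄_st) = Σ W_h² (1 − n_h/N_h) s_h²/n_h, with W_h = N_h/N and N = 9900:
  stratum 1: (3100/9900)²·(1 − 736/3100)·22.7²/736 = 0.0523495
  stratum 2: (2800/9900)²·(1 − 451/2800)·3.9²/451 = 0.0022632
  stratum 3: (4000/9900)²·(1 − 706/4000)·7.5²/706 = 0.010711
V̂(x̄_st) = 0.0653237

V̂(x̄_st) ≈ 0.0653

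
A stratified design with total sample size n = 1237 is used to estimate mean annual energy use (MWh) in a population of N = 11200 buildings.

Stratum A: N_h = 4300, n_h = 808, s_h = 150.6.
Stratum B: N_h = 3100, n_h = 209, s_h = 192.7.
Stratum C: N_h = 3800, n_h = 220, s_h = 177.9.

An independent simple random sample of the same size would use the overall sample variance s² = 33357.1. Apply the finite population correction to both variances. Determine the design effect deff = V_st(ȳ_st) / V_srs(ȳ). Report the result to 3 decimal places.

deff ≈ 1.320

V̂(ȳ_st) = Σ W_h² (1 − n_h/N_h) s_h²/n_h, with W_h = N_h/N and N = 11200:
  stratum A: (4300/11200)²·(1 − 808/4300)·150.6²/808 = 3.36005
  stratum B: (3100/11200)²·(1 − 209/3100)·192.7²/209 = 12.6938
  stratum C: (3800/11200)²·(1 − 220/3800)·177.9²/220 = 15.6013
V_st = 31.6551
V_srs = (1 − 1237/11200)·33357.1/1237 = 23.9878
deff = V_st / V_srs = 31.6551/23.9878 = 1.3196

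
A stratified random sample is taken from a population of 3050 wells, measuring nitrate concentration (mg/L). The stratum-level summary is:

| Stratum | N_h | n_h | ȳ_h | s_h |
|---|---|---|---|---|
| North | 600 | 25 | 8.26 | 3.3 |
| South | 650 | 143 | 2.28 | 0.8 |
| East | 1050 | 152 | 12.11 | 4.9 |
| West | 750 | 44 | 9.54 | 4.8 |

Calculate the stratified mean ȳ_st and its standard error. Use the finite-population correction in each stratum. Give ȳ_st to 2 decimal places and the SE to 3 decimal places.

ȳ_st = Σ W_h ȳ_h = (600·8.26 + 650·2.28 + 1050·12.11 + 750·9.54)/3050 = 8.62574
V̂(ȳ_st) = Σ W_h² (1 − n_h/N_h) s_h²/n_h, with W_h = N_h/N and N = 3050:
  stratum North: (600/3050)²·(1 − 25/600)·3.3²/25 = 0.016155
  stratum South: (650/3050)²·(1 − 143/650)·0.8²/143 = 0.00015855
  stratum East: (1050/3050)²·(1 − 152/1050)·4.9²/152 = 0.0160109
  stratum West: (750/3050)²·(1 − 44/750)·4.8²/44 = 0.0298055
V̂(ȳ_st) = 0.0621299
SE(ȳ_st) = √0.0621299 = 0.249259

ȳ_st ≈ 8.63, SE ≈ 0.249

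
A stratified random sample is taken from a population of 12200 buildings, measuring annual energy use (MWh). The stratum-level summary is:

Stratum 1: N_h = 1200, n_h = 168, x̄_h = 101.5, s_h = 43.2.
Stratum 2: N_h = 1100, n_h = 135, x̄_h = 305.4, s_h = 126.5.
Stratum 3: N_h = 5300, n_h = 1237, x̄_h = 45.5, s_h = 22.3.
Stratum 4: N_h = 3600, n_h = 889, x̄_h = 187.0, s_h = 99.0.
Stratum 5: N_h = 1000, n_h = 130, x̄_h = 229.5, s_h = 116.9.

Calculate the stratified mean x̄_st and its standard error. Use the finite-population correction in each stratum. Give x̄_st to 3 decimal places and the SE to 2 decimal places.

x̄_st = Σ W_h x̄_h = (1200·101.5 + 1100·305.4 + 5300·45.5 + 3600·187.0 + 1000·229.5)/12200 = 131.27787
V̂(x̄_st) = Σ W_h² (1 − n_h/N_h) s_h²/n_h, with W_h = N_h/N and N = 12200:
  stratum 1: (1200/12200)²·(1 − 168/1200)·43.2²/168 = 0.0924271
  stratum 2: (1100/12200)²·(1 − 135/1100)·126.5²/135 = 0.845372
  stratum 3: (5300/12200)²·(1 − 1237/5300)·22.3²/1237 = 0.0581625
  stratum 4: (3600/12200)²·(1 − 889/3600)·99.0²/889 = 0.722905
  stratum 5: (1000/12200)²·(1 − 130/1000)·116.9²/130 = 0.614448
V̂(x̄_st) = 2.33331
SE(x̄_st) = √2.33331 = 1.52752

x̄_st ≈ 131.278, SE ≈ 1.53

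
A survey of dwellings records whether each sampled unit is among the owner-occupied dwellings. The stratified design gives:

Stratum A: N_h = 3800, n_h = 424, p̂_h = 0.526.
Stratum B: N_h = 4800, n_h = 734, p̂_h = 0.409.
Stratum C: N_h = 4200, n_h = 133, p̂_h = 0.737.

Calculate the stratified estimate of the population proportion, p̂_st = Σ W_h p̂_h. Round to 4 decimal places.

N = 12800; stratum weights W_h = N_h/N.
p̂_st = Σ W_h p̂_h = (3800·0.526 + 4800·0.409 + 4200·0.737)/12800 = 0.55136

p̂_st ≈ 0.5514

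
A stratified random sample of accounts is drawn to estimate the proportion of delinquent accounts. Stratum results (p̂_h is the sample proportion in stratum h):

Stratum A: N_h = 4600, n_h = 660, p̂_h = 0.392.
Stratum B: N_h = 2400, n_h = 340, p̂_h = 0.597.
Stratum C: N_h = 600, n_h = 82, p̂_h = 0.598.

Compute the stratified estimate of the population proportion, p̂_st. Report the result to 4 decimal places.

p̂_st ≈ 0.4730

N = 7600; stratum weights W_h = N_h/N.
p̂_st = Σ W_h p̂_h = (4600·0.392 + 2400·0.597 + 600·0.598)/7600 = 0.47300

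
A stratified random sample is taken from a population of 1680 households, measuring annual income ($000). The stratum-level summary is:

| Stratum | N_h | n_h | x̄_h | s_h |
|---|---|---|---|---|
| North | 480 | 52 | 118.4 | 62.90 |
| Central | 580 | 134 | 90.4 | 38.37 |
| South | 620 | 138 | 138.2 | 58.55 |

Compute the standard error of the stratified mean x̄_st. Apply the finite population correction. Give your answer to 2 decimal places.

V̂(x̄_st) = Σ W_h² (1 − n_h/N_h) s_h²/n_h, with W_h = N_h/N and N = 1680:
  stratum North: (480/1680)²·(1 − 52/480)·62.90²/52 = 5.53815
  stratum Central: (580/1680)²·(1 − 134/580)·38.37²/134 = 1.00699
  stratum South: (620/1680)²·(1 − 138/620)·58.55²/138 = 2.63024
V̂(x̄_st) = 9.17537
SE(x̄_st) = √9.17537 = 3.02909

SE(x̄_st) ≈ 3.03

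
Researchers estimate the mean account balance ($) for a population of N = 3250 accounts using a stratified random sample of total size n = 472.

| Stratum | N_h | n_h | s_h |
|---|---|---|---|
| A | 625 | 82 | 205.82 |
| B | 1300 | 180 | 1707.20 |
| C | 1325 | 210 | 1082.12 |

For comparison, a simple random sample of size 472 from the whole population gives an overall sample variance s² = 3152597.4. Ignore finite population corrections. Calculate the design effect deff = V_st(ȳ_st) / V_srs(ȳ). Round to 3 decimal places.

deff ≈ 0.529

V̂(ȳ_st) = Σ W_h² s_h²/n_h, with W_h = N_h/N and N = 3250:
  stratum A: (625/3250)²·205.82²/82 = 19.1053
  stratum B: (1300/3250)²·1707.20²/180 = 2590.69
  stratum C: (1325/3250)²·1082.12²/210 = 926.823
V_st = 3536.62
V_srs = s²/n = 3152597.4/472 = 6679.23
deff = V_st / V_srs = 3536.62/6679.23 = 0.5295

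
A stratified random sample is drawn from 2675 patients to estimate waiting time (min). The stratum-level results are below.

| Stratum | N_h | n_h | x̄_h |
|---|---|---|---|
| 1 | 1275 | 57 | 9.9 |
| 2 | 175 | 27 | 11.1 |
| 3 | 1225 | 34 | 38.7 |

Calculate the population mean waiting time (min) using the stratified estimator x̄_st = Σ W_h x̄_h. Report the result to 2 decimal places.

N = Σ N_h = 2675. Stratum weights W_h = N_h/N.
x̄_st = (1275·9.9 + 175·11.1 + 1225·38.7) / 2675 = 23.1673

x̄_st ≈ 23.17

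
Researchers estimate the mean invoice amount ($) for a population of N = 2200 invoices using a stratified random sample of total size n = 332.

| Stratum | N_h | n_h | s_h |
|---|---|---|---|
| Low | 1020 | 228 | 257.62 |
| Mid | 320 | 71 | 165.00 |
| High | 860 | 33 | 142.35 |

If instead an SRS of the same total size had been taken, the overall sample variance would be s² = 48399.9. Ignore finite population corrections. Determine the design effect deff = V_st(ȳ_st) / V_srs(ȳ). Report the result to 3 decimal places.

V̂(ȳ_st) = Σ W_h² s_h²/n_h, with W_h = N_h/N and N = 2200:
  stratum Low: (1020/2200)²·257.62²/228 = 62.5719
  stratum Mid: (320/2200)²·165.00²/71 = 8.11268
  stratum High: (860/2200)²·142.35²/33 = 93.8323
V_st = 164.517
V_srs = s²/n = 48399.9/332 = 145.783
deff = V_st / V_srs = 164.517/145.783 = 1.1285

deff ≈ 1.129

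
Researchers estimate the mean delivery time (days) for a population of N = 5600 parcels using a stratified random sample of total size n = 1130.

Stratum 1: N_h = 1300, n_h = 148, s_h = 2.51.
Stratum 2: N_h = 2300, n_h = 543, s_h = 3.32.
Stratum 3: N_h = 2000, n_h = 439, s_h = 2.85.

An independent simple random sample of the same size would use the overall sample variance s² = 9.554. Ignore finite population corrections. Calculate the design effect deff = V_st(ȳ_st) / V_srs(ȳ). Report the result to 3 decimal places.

deff ≈ 0.955

V̂(ȳ_st) = Σ W_h² s_h²/n_h, with W_h = N_h/N and N = 5600:
  stratum 1: (1300/5600)²·2.51²/148 = 0.00229402
  stratum 2: (2300/5600)²·3.32²/543 = 0.00342418
  stratum 3: (2000/5600)²·2.85²/439 = 0.00235998
V_st = 0.00807818
V_srs = s²/n = 9.554/1130 = 0.00845487
deff = V_st / V_srs = 0.00807818/0.00845487 = 0.9554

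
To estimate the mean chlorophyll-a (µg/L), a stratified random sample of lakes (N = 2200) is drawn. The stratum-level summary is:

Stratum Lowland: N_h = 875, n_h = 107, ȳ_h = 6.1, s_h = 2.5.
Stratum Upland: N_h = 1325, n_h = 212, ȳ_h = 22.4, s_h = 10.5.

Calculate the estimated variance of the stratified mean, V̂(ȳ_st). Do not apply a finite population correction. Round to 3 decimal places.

V̂(ȳ_st) = Σ W_h² s_h²/n_h, with W_h = N_h/N and N = 2200:
  stratum Lowland: (875/2200)²·2.5²/107 = 0.00923989
  stratum Upland: (1325/2200)²·10.5²/212 = 0.188638
V̂(ȳ_st) = 0.197878

V̂(ȳ_st) ≈ 0.198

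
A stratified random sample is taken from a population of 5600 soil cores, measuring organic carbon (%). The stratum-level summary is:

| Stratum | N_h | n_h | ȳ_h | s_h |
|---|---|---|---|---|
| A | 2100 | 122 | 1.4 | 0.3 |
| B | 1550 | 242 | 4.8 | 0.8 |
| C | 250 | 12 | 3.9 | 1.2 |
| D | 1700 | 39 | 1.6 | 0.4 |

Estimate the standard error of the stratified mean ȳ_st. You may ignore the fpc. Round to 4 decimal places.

SE(ȳ_st) ≈ 0.0304

V̂(ȳ_st) = Σ W_h² s_h²/n_h, with W_h = N_h/N and N = 5600:
  stratum A: (2100/5600)²·0.3²/122 = 0.00010374
  stratum B: (1550/5600)²·0.8²/242 = 0.000202606
  stratum C: (250/5600)²·1.2²/12 = 0.000239158
  stratum D: (1700/5600)²·0.4²/39 = 0.000378074
V̂(ȳ_st) = 0.000923578
SE(ȳ_st) = √0.000923578 = 0.0303904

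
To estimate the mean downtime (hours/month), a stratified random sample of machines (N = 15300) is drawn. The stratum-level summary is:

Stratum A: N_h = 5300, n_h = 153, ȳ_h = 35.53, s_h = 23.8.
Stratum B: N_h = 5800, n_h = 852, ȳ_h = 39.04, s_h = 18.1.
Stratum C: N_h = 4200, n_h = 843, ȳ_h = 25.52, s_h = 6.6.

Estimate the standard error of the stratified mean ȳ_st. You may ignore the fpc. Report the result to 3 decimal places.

SE(ȳ_st) ≈ 0.710

V̂(ȳ_st) = Σ W_h² s_h²/n_h, with W_h = N_h/N and N = 15300:
  stratum A: (5300/15300)²·23.8²/153 = 0.444254
  stratum B: (5800/15300)²·18.1²/852 = 0.0552574
  stratum C: (4200/15300)²·6.6²/843 = 0.00389382
V̂(ȳ_st) = 0.503405
SE(ȳ_st) = √0.503405 = 0.709511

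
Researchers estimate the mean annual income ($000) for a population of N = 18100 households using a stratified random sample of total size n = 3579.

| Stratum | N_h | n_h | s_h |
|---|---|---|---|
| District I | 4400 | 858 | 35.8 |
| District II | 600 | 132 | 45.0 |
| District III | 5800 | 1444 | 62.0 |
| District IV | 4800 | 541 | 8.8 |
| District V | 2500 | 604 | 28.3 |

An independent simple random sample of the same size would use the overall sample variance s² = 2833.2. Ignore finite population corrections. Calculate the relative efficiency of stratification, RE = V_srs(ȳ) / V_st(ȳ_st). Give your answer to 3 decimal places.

V̂(ȳ_st) = Σ W_h² s_h²/n_h, with W_h = N_h/N and N = 18100:
  stratum District I: (4400/18100)²·35.8²/858 = 0.0882728
  stratum District II: (600/18100)²·45.0²/132 = 0.0168576
  stratum District III: (5800/18100)²·62.0²/1444 = 0.273347
  stratum District IV: (4800/18100)²·8.8²/541 = 0.0100668
  stratum District V: (2500/18100)²·28.3²/604 = 0.0252964
V_st = 0.413841
V_srs = s²/n = 2833.2/3579 = 0.791618
Relative efficiency = V_srs / V_st = 0.791618/0.413841 = 1.9129

RE ≈ 1.913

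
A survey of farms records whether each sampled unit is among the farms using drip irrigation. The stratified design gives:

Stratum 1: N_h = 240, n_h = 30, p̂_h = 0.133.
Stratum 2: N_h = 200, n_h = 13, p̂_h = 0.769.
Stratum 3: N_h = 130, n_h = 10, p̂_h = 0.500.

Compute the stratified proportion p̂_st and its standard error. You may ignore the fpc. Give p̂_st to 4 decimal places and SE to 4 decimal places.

N = 570; stratum weights W_h = N_h/N.
p̂_st = Σ W_h p̂_h = (240·0.133 + 200·0.769 + 130·0.500)/570 = 0.43986
V̂(p̂_st) = Σ W_h² p̂_h(1−p̂_h)/(n_h−1):
  stratum 1: (240/570)²·0.133·0.867/29 = 0.000704929
  stratum 2: (200/570)²·0.769·0.231/12 = 0.0018225
  stratum 3: (130/570)²·0.500·0.500/9 = 0.00144489
V̂(p̂_st) = 0.00397232; SE = √V̂ = 0.0630263

p̂_st ≈ 0.4399, SE ≈ 0.0630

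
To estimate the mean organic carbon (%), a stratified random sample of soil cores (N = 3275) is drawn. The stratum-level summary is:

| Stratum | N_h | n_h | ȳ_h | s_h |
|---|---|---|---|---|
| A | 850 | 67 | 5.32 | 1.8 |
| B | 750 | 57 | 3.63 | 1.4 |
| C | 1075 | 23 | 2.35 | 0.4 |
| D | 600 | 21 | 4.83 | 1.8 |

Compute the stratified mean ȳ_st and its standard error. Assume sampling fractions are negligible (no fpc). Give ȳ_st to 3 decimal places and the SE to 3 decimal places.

ȳ_st = Σ W_h ȳ_h = (850·5.32 + 750·3.63 + 1075·2.35 + 600·4.83)/3275 = 3.86832
V̂(ȳ_st) = Σ W_h² s_h²/n_h, with W_h = N_h/N and N = 3275:
  stratum A: (850/3275)²·1.8²/67 = 0.00325751
  stratum B: (750/3275)²·1.4²/57 = 0.00180335
  stratum C: (1075/3275)²·0.4²/23 = 0.000749526
  stratum D: (600/3275)²·1.8²/21 = 0.00517852
V̂(ȳ_st) = 0.0109889
SE(ȳ_st) = √0.0109889 = 0.104828

ȳ_st ≈ 3.868, SE ≈ 0.105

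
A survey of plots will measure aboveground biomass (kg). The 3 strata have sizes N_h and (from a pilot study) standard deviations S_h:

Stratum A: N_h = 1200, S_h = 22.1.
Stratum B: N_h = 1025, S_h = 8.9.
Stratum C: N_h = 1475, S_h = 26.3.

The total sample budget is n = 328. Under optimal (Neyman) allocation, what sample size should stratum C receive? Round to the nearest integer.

171

Neyman allocation: n_h = n · N_h S_h / Σ N_i S_i, with n = 328.
  stratum A: N_h·S_h = 1200·22.1 = 26520.00
  stratum B: N_h·S_h = 1025·8.9 = 9122.50
  stratum C: N_h·S_h = 1475·26.3 = 38792.50
Σ N_h S_h = 74435.00
n for stratum C = 328·38792.50/74435.00 = 170.940 → 171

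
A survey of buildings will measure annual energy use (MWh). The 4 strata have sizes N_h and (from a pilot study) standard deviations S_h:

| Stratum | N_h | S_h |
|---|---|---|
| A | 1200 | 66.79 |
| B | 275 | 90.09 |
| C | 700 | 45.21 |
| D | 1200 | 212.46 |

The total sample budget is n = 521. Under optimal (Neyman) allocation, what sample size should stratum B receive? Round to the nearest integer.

33

Neyman allocation: n_h = n · N_h S_h / Σ N_i S_i, with n = 521.
  stratum A: N_h·S_h = 1200·66.79 = 80148.00
  stratum B: N_h·S_h = 275·90.09 = 24774.75
  stratum C: N_h·S_h = 700·45.21 = 31647.00
  stratum D: N_h·S_h = 1200·212.46 = 254952.00
Σ N_h S_h = 391521.75
n for stratum B = 521·24774.75/391521.75 = 32.968 → 33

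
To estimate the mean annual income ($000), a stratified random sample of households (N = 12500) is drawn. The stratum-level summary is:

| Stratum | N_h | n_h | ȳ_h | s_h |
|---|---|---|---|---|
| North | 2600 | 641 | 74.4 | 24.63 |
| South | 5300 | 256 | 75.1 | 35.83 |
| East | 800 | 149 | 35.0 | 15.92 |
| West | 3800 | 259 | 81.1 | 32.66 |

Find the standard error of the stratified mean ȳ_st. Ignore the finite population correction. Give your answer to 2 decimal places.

SE(ȳ_st) ≈ 1.15

V̂(ȳ_st) = Σ W_h² s_h²/n_h, with W_h = N_h/N and N = 12500:
  stratum North: (2600/12500)²·24.63²/641 = 0.0409447
  stratum South: (5300/12500)²·35.83²/256 = 0.901541
  stratum East: (800/12500)²·15.92²/149 = 0.00696722
  stratum West: (3800/12500)²·32.66²/259 = 0.38061
V̂(ȳ_st) = 1.33006
SE(ȳ_st) = √1.33006 = 1.15328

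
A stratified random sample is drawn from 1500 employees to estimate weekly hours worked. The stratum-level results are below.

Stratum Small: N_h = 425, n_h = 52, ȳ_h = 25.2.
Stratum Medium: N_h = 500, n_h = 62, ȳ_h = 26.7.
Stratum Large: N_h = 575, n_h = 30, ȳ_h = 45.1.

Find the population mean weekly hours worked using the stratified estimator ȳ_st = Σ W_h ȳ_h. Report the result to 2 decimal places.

N = Σ N_h = 1500. Stratum weights W_h = N_h/N.
ȳ_st = (425·25.2 + 500·26.7 + 575·45.1) / 1500 = 33.3283

ȳ_st ≈ 33.33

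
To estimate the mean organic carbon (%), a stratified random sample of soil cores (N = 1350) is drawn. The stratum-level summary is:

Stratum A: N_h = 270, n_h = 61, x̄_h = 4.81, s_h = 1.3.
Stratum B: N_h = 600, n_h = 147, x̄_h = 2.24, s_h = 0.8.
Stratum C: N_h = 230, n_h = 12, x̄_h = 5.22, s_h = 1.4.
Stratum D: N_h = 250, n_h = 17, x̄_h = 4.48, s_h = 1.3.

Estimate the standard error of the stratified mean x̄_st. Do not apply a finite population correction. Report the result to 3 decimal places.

SE(x̄_st) ≈ 0.101

V̂(x̄_st) = Σ W_h² s_h²/n_h, with W_h = N_h/N and N = 1350:
  stratum A: (270/1350)²·1.3²/61 = 0.0011082
  stratum B: (600/1350)²·0.8²/147 = 0.000859998
  stratum C: (230/1350)²·1.4²/12 = 0.00474092
  stratum D: (250/1350)²·1.3²/17 = 0.00340918
V̂(x̄_st) = 0.0101183
SE(x̄_st) = √0.0101183 = 0.10059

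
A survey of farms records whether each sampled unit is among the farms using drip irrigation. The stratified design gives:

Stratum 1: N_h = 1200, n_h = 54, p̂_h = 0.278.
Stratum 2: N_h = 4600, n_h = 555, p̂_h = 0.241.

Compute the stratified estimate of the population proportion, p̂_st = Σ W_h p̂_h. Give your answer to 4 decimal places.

p̂_st ≈ 0.2487

N = 5800; stratum weights W_h = N_h/N.
p̂_st = Σ W_h p̂_h = (1200·0.278 + 4600·0.241)/5800 = 0.24866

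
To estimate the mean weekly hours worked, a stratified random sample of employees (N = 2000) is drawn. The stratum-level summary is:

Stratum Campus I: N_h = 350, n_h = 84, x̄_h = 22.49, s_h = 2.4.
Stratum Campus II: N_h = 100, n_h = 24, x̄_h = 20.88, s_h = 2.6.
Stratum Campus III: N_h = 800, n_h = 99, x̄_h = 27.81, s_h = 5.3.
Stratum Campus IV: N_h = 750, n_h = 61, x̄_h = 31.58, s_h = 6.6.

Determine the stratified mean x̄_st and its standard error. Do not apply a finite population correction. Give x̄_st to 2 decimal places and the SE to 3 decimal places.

x̄_st ≈ 27.95, SE ≈ 0.386

x̄_st = Σ W_h x̄_h = (350·22.49 + 100·20.88 + 800·27.81 + 750·31.58)/2000 = 27.94625
V̂(x̄_st) = Σ W_h² s_h²/n_h, with W_h = N_h/N and N = 2000:
  stratum Campus I: (350/2000)²·2.4²/84 = 0.0021
  stratum Campus II: (100/2000)²·2.6²/24 = 0.000704167
  stratum Campus III: (800/2000)²·5.3²/99 = 0.045398
  stratum Campus IV: (750/2000)²·6.6²/61 = 0.10042
V̂(x̄_st) = 0.148622
SE(x̄_st) = √0.148622 = 0.385516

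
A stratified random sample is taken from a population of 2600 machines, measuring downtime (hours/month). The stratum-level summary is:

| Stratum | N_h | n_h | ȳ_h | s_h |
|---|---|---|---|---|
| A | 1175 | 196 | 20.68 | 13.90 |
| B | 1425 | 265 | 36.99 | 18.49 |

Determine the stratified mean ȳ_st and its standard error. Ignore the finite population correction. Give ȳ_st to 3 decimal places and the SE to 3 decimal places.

ȳ_st = Σ W_h ȳ_h = (1175·20.68 + 1425·36.99)/2600 = 29.61913
V̂(ȳ_st) = Σ W_h² s_h²/n_h, with W_h = N_h/N and N = 2600:
  stratum A: (1175/2600)²·13.90²/196 = 0.201327
  stratum B: (1425/2600)²·18.49²/265 = 0.387535
V̂(ȳ_st) = 0.588862
SE(ȳ_st) = √0.588862 = 0.767374

ȳ_st ≈ 29.619, SE ≈ 0.767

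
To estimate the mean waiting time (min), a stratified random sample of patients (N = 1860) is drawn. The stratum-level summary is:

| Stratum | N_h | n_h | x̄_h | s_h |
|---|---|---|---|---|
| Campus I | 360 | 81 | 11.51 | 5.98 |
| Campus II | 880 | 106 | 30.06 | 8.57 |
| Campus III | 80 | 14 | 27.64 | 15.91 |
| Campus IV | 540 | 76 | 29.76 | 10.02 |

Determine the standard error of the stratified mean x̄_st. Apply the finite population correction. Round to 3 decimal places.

V̂(x̄_st) = Σ W_h² (1 − n_h/N_h) s_h²/n_h, with W_h = N_h/N and N = 1860:
  stratum Campus I: (360/1860)²·(1 − 81/360)·5.98²/81 = 0.0128173
  stratum Campus II: (880/1860)²·(1 − 106/880)·8.57²/106 = 0.136412
  stratum Campus III: (80/1860)²·(1 − 14/80)·15.91²/14 = 0.0275944
  stratum Campus IV: (540/1860)²·(1 − 76/540)·10.02²/76 = 0.095677
V̂(x̄_st) = 0.272501
SE(x̄_st) = √0.272501 = 0.522016

SE(x̄_st) ≈ 0.522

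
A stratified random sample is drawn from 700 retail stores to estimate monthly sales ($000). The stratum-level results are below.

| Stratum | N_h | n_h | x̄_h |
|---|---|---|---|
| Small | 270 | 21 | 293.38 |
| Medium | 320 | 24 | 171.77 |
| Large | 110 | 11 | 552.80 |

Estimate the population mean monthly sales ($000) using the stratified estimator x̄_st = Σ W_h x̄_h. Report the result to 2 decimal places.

N = Σ N_h = 700. Stratum weights W_h = N_h/N.
x̄_st = (270·293.38 + 320·171.77 + 110·552.80) / 700 = 278.5529

x̄_st ≈ 278.55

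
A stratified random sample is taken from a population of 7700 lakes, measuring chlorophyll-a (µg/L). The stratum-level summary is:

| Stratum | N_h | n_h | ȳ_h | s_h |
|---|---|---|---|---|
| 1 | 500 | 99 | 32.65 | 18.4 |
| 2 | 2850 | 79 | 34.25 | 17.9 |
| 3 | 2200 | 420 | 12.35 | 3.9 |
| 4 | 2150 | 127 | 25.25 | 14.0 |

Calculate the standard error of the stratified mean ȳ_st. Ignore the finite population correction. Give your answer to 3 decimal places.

SE(ȳ_st) ≈ 0.833

V̂(ȳ_st) = Σ W_h² s_h²/n_h, with W_h = N_h/N and N = 7700:
  stratum 1: (500/7700)²·18.4²/99 = 0.0144198
  stratum 2: (2850/7700)²·17.9²/79 = 0.555632
  stratum 3: (2200/7700)²·3.9²/420 = 0.00295627
  stratum 4: (2150/7700)²·14.0²/127 = 0.120323
V̂(ȳ_st) = 0.693331
SE(ȳ_st) = √0.693331 = 0.832665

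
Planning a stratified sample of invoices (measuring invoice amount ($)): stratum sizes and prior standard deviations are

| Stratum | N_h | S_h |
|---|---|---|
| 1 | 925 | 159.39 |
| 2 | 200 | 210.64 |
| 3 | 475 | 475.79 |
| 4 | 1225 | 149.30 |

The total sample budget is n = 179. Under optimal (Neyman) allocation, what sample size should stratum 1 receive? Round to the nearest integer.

44

Neyman allocation: n_h = n · N_h S_h / Σ N_i S_i, with n = 179.
  stratum 1: N_h·S_h = 925·159.39 = 147435.75
  stratum 2: N_h·S_h = 200·210.64 = 42128.00
  stratum 3: N_h·S_h = 475·475.79 = 226000.25
  stratum 4: N_h·S_h = 1225·149.30 = 182892.50
Σ N_h S_h = 598456.50
n for stratum 1 = 179·147435.75/598456.50 = 44.098 → 44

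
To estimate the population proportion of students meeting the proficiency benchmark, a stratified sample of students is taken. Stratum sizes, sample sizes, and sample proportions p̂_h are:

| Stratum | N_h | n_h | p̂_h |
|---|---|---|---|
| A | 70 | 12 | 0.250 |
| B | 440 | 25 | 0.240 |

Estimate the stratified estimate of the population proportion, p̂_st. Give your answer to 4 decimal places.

N = 510; stratum weights W_h = N_h/N.
p̂_st = Σ W_h p̂_h = (70·0.250 + 440·0.240)/510 = 0.24137

p̂_st ≈ 0.2414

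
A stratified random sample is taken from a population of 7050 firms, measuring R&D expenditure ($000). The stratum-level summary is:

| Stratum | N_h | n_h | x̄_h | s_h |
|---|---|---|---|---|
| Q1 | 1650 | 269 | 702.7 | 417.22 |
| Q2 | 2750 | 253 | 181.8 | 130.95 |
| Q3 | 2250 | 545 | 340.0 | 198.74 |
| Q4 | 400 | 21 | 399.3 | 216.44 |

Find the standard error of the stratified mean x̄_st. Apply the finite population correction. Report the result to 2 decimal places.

V̂(x̄_st) = Σ W_h² (1 − n_h/N_h) s_h²/n_h, with W_h = N_h/N and N = 7050:
  stratum Q1: (1650/7050)²·(1 − 269/1650)·417.22²/269 = 29.6673
  stratum Q2: (2750/7050)²·(1 − 253/2750)·130.95²/253 = 9.36404
  stratum Q3: (2250/7050)²·(1 − 545/2250)·198.74²/545 = 5.59375
  stratum Q4: (400/7050)²·(1 − 21/400)·216.44²/21 = 6.80419
V̂(x̄_st) = 51.4292
SE(x̄_st) = √51.4292 = 7.17142

SE(x̄_st) ≈ 7.17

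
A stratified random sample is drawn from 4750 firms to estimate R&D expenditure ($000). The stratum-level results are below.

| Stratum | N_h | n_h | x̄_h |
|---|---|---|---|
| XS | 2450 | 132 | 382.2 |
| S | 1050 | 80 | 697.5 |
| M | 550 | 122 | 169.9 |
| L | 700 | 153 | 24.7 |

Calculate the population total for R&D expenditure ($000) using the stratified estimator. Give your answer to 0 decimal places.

τ̂_st ≈ 1779500

τ̂_st = Σ N_h x̄_h = 2450·382.2 + 1050·697.5 + 550·169.9 + 700·24.7 = 1779500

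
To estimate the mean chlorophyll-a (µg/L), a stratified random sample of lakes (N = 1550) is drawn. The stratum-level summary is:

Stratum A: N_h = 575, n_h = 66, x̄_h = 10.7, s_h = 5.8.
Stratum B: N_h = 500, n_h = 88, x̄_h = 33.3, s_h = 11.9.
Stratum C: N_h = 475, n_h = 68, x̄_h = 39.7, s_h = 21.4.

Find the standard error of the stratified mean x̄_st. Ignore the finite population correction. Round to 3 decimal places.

V̂(x̄_st) = Σ W_h² s_h²/n_h, with W_h = N_h/N and N = 1550:
  stratum A: (575/1550)²·5.8²/66 = 0.070143
  stratum B: (500/1550)²·11.9²/88 = 0.167451
  stratum C: (475/1550)²·21.4²/68 = 0.632474
V̂(x̄_st) = 0.870068
SE(x̄_st) = √0.870068 = 0.932774

SE(x̄_st) ≈ 0.933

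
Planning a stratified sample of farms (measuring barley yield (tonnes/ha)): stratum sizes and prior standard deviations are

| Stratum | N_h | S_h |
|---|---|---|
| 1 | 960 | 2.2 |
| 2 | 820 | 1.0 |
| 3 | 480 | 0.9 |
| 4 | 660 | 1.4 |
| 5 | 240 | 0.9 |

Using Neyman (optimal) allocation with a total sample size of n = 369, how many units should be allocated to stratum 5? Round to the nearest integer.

Neyman allocation: n_h = n · N_h S_h / Σ N_i S_i, with n = 369.
  stratum 1: N_h·S_h = 960·2.2 = 2112.00
  stratum 2: N_h·S_h = 820·1.0 = 820.00
  stratum 3: N_h·S_h = 480·0.9 = 432.00
  stratum 4: N_h·S_h = 660·1.4 = 924.00
  stratum 5: N_h·S_h = 240·0.9 = 216.00
Σ N_h S_h = 4504.00
n for stratum 5 = 369·216.00/4504.00 = 17.696 → 18

18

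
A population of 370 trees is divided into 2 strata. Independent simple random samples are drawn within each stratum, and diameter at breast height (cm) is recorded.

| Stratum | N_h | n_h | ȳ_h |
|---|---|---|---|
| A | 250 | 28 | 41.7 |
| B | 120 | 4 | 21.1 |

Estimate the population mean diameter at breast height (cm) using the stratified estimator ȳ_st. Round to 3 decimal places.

ȳ_st ≈ 35.019

N = Σ N_h = 370. Stratum weights W_h = N_h/N.
ȳ_st = (250·41.7 + 120·21.1) / 370 = 35.01892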